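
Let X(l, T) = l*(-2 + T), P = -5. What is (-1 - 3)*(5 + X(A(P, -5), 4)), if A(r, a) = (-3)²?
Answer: -92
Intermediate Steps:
A(r, a) = 9
(-1 - 3)*(5 + X(A(P, -5), 4)) = (-1 - 3)*(5 + 9*(-2 + 4)) = -4*(5 + 9*2) = -4*(5 + 18) = -4*23 = -92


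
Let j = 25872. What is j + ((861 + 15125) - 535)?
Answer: 41323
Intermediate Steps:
j + ((861 + 15125) - 535) = 25872 + ((861 + 15125) - 535) = 25872 + (15986 - 535) = 25872 + 15451 = 41323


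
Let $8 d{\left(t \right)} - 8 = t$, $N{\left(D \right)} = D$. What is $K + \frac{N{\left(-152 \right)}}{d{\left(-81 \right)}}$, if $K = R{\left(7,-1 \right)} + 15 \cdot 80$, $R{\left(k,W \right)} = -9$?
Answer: $\frac{88159}{73} \approx 1207.7$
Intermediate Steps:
$d{\left(t \right)} = 1 + \frac{t}{8}$
$K = 1191$ ($K = -9 + 15 \cdot 80 = -9 + 1200 = 1191$)
$K + \frac{N{\left(-152 \right)}}{d{\left(-81 \right)}} = 1191 - \frac{152}{1 + \frac{1}{8} \left(-81\right)} = 1191 - \frac{152}{1 - \frac{81}{8}} = 1191 - \frac{152}{- \frac{73}{8}} = 1191 - - \frac{1216}{73} = 1191 + \frac{1216}{73} = \frac{88159}{73}$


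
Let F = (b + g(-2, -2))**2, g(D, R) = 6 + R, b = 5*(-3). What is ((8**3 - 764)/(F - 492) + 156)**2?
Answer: 68956416/2809 ≈ 24548.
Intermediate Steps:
b = -15
F = 121 (F = (-15 + (6 - 2))**2 = (-15 + 4)**2 = (-11)**2 = 121)
((8**3 - 764)/(F - 492) + 156)**2 = ((8**3 - 764)/(121 - 492) + 156)**2 = ((512 - 764)/(-371) + 156)**2 = (-252*(-1/371) + 156)**2 = (36/53 + 156)**2 = (8304/53)**2 = 68956416/2809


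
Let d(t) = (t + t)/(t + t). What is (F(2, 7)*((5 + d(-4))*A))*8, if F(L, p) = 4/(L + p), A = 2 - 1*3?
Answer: -64/3 ≈ -21.333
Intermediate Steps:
A = -1 (A = 2 - 3 = -1)
d(t) = 1 (d(t) = (2*t)/((2*t)) = (2*t)*(1/(2*t)) = 1)
(F(2, 7)*((5 + d(-4))*A))*8 = ((4/(2 + 7))*((5 + 1)*(-1)))*8 = ((4/9)*(6*(-1)))*8 = ((4*(1/9))*(-6))*8 = ((4/9)*(-6))*8 = -8/3*8 = -64/3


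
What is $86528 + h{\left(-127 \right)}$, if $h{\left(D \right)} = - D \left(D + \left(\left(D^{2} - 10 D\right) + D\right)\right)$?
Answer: $2263943$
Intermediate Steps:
$h{\left(D \right)} = - D \left(D^{2} - 8 D\right)$ ($h{\left(D \right)} = - D \left(D + \left(D^{2} - 9 D\right)\right) = - D \left(D^{2} - 8 D\right)$)
$86528 + h{\left(-127 \right)} = 86528 + \left(-127\right)^{2} \left(8 - -127\right) = 86528 + 16129 \left(8 + 127\right) = 86528 + 16129 \cdot 135 = 86528 + 2177415 = 2263943$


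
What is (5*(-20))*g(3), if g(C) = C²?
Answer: -900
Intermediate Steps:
(5*(-20))*g(3) = (5*(-20))*3² = -100*9 = -900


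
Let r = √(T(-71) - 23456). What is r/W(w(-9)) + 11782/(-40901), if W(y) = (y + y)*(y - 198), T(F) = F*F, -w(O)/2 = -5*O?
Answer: -11782/40901 + I*√18415/51840 ≈ -0.28806 + 0.0026177*I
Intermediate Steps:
w(O) = 10*O (w(O) = -(-10)*O = 10*O)
T(F) = F²
W(y) = 2*y*(-198 + y) (W(y) = (2*y)*(-198 + y) = 2*y*(-198 + y))
r = I*√18415 (r = √((-71)² - 23456) = √(5041 - 23456) = √(-18415) = I*√18415 ≈ 135.7*I)
r/W(w(-9)) + 11782/(-40901) = (I*√18415)/((2*(10*(-9))*(-198 + 10*(-9)))) + 11782/(-40901) = (I*√18415)/((2*(-90)*(-198 - 90))) + 11782*(-1/40901) = (I*√18415)/((2*(-90)*(-288))) - 11782/40901 = (I*√18415)/51840 - 11782/40901 = (I*√18415)*(1/51840) - 11782/40901 = I*√18415/51840 - 11782/40901 = -11782/40901 + I*√18415/51840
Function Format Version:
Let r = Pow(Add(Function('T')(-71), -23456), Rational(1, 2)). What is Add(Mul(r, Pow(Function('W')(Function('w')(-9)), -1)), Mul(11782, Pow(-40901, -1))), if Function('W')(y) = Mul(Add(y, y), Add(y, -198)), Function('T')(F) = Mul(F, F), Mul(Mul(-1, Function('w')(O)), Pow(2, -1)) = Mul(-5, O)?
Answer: Add(Rational(-11782, 40901), Mul(Rational(1, 51840), I, Pow(18415, Rational(1, 2)))) ≈ Add(-0.28806, Mul(0.0026177, I))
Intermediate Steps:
Function('w')(O) = Mul(10, O) (Function('w')(O) = Mul(-2, Mul(-5, O)) = Mul(10, O))
Function('T')(F) = Pow(F, 2)
Function('W')(y) = Mul(2, y, Add(-198, y)) (Function('W')(y) = Mul(Mul(2, y), Add(-198, y)) = Mul(2, y, Add(-198, y)))
r = Mul(I, Pow(18415, Rational(1, 2))) (r = Pow(Add(Pow(-71, 2), -23456), Rational(1, 2)) = Pow(Add(5041, -23456), Rational(1, 2)) = Pow(-18415, Rational(1, 2)) = Mul(I, Pow(18415, Rational(1, 2))) ≈ Mul(135.70, I))
Add(Mul(r, Pow(Function('W')(Function('w')(-9)), -1)), Mul(11782, Pow(-40901, -1))) = Add(Mul(Mul(I, Pow(18415, Rational(1, 2))), Pow(Mul(2, Mul(10, -9), Add(-198, Mul(10, -9))), -1)), Mul(11782, Pow(-40901, -1))) = Add(Mul(Mul(I, Pow(18415, Rational(1, 2))), Pow(Mul(2, -90, Add(-198, -90)), -1)), Mul(11782, Rational(-1, 40901))) = Add(Mul(Mul(I, Pow(18415, Rational(1, 2))), Pow(Mul(2, -90, -288), -1)), Rational(-11782, 40901)) = Add(Mul(Mul(I, Pow(18415, Rational(1, 2))), Pow(51840, -1)), Rational(-11782, 40901)) = Add(Mul(Mul(I, Pow(18415, Rational(1, 2))), Rational(1, 51840)), Rational(-11782, 40901)) = Add(Mul(Rational(1, 51840), I, Pow(18415, Rational(1, 2))), Rational(-11782, 40901)) = Add(Rational(-11782, 40901), Mul(Rational(1, 51840), I, Pow(18415, Rational(1, 2))))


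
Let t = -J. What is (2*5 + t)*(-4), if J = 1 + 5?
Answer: -16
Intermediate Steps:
J = 6
t = -6 (t = -1*6 = -6)
(2*5 + t)*(-4) = (2*5 - 6)*(-4) = (10 - 6)*(-4) = 4*(-4) = -16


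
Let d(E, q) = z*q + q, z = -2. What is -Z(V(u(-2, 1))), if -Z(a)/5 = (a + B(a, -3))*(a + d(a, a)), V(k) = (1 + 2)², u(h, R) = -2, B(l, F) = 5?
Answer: 0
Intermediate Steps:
d(E, q) = -q (d(E, q) = -2*q + q = -q)
V(k) = 9 (V(k) = 3² = 9)
Z(a) = 0 (Z(a) = -5*(a + 5)*(a - a) = -5*(5 + a)*0 = -5*0 = 0)
-Z(V(u(-2, 1))) = -1*0 = 0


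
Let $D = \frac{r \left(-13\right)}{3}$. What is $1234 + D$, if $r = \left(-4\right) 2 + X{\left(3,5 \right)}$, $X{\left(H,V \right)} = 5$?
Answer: $1247$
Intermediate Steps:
$r = -3$ ($r = \left(-4\right) 2 + 5 = -8 + 5 = -3$)
$D = 13$ ($D = \frac{\left(-3\right) \left(-13\right)}{3} = 39 \cdot \frac{1}{3} = 13$)
$1234 + D = 1234 + 13 = 1247$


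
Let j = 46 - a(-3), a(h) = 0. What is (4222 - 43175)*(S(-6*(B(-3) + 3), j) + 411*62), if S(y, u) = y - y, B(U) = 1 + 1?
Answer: -992600346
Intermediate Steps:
B(U) = 2
j = 46 (j = 46 - 1*0 = 46 + 0 = 46)
S(y, u) = 0
(4222 - 43175)*(S(-6*(B(-3) + 3), j) + 411*62) = (4222 - 43175)*(0 + 411*62) = -38953*(0 + 25482) = -38953*25482 = -992600346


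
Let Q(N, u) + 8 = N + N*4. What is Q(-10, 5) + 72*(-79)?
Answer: -5746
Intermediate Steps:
Q(N, u) = -8 + 5*N (Q(N, u) = -8 + (N + N*4) = -8 + (N + 4*N) = -8 + 5*N)
Q(-10, 5) + 72*(-79) = (-8 + 5*(-10)) + 72*(-79) = (-8 - 50) - 5688 = -58 - 5688 = -5746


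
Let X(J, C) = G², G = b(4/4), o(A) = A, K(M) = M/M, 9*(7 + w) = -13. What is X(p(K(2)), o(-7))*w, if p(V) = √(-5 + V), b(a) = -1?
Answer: -76/9 ≈ -8.4444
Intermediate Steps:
w = -76/9 (w = -7 + (⅑)*(-13) = -7 - 13/9 = -76/9 ≈ -8.4444)
K(M) = 1
G = -1
X(J, C) = 1 (X(J, C) = (-1)² = 1)
X(p(K(2)), o(-7))*w = 1*(-76/9) = -76/9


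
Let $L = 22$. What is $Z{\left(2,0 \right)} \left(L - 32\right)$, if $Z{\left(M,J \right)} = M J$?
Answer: $0$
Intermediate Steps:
$Z{\left(M,J \right)} = J M$
$Z{\left(2,0 \right)} \left(L - 32\right) = 0 \cdot 2 \left(22 - 32\right) = 0 \left(-10\right) = 0$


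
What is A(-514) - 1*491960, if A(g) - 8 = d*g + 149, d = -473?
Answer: -248681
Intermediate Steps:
A(g) = 157 - 473*g (A(g) = 8 + (-473*g + 149) = 8 + (149 - 473*g) = 157 - 473*g)
A(-514) - 1*491960 = (157 - 473*(-514)) - 1*491960 = (157 + 243122) - 491960 = 243279 - 491960 = -248681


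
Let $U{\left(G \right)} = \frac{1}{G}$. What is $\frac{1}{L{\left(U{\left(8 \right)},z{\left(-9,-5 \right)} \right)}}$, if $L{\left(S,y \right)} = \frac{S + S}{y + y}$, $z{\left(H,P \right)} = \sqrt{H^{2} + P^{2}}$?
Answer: $8 \sqrt{106} \approx 82.365$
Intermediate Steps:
$L{\left(S,y \right)} = \frac{S}{y}$ ($L{\left(S,y \right)} = \frac{2 S}{2 y} = 2 S \frac{1}{2 y} = \frac{S}{y}$)
$\frac{1}{L{\left(U{\left(8 \right)},z{\left(-9,-5 \right)} \right)}} = \frac{1}{\frac{1}{8} \frac{1}{\sqrt{\left(-9\right)^{2} + \left(-5\right)^{2}}}} = \frac{1}{\frac{1}{8} \frac{1}{\sqrt{81 + 25}}} = \frac{1}{\frac{1}{8} \frac{1}{\sqrt{106}}} = \frac{1}{\frac{1}{8} \frac{\sqrt{106}}{106}} = \frac{1}{\frac{1}{848} \sqrt{106}} = 8 \sqrt{106}$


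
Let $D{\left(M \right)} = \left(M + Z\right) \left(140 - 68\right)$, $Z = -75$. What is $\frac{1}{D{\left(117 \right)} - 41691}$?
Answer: $- \frac{1}{38667} \approx -2.5862 \cdot 10^{-5}$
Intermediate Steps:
$D{\left(M \right)} = -5400 + 72 M$ ($D{\left(M \right)} = \left(M - 75\right) \left(140 - 68\right) = \left(-75 + M\right) 72 = -5400 + 72 M$)
$\frac{1}{D{\left(117 \right)} - 41691} = \frac{1}{\left(-5400 + 72 \cdot 117\right) - 41691} = \frac{1}{\left(-5400 + 8424\right) - 41691} = \frac{1}{3024 - 41691} = \frac{1}{-38667} = - \frac{1}{38667}$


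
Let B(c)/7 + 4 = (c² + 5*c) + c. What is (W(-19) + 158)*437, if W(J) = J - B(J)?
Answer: -682594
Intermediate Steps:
B(c) = -28 + 7*c² + 42*c (B(c) = -28 + 7*((c² + 5*c) + c) = -28 + 7*(c² + 6*c) = -28 + (7*c² + 42*c) = -28 + 7*c² + 42*c)
W(J) = 28 - 41*J - 7*J² (W(J) = J - (-28 + 7*J² + 42*J) = J + (28 - 42*J - 7*J²) = 28 - 41*J - 7*J²)
(W(-19) + 158)*437 = ((28 - 41*(-19) - 7*(-19)²) + 158)*437 = ((28 + 779 - 7*361) + 158)*437 = ((28 + 779 - 2527) + 158)*437 = (-1720 + 158)*437 = -1562*437 = -682594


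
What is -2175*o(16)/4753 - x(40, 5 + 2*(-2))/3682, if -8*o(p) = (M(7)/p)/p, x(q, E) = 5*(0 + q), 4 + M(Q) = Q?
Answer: -137343125/2560079872 ≈ -0.053648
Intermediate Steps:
M(Q) = -4 + Q
x(q, E) = 5*q
o(p) = -3/(8*p**2) (o(p) = -(-4 + 7)/p/(8*p) = -3/p/(8*p) = -3/(8*p**2))
-2175*o(16)/4753 - x(40, 5 + 2*(-2))/3682 = -2175/(4753/((-3/8/16**2))) - 5*40/3682 = -2175/(4753/((-3/8*1/256))) - 1*200*(1/3682) = -2175/(4753/(-3/2048)) - 200*1/3682 = -2175/(4753*(-2048/3)) - 100/1841 = -2175/(-9734144/3) - 100/1841 = -2175*(-3/9734144) - 100/1841 = 6525/9734144 - 100/1841 = -137343125/2560079872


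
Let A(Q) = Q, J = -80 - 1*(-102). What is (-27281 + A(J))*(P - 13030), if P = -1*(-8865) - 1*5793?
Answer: 271445122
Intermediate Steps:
J = 22 (J = -80 + 102 = 22)
P = 3072 (P = 8865 - 5793 = 3072)
(-27281 + A(J))*(P - 13030) = (-27281 + 22)*(3072 - 13030) = -27259*(-9958) = 271445122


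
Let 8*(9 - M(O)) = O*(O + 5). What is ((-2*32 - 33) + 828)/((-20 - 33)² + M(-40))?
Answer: 731/2643 ≈ 0.27658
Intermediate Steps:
M(O) = 9 - O*(5 + O)/8 (M(O) = 9 - O*(O + 5)/8 = 9 - O*(5 + O)/8)
((-2*32 - 33) + 828)/((-20 - 33)² + M(-40)) = ((-2*32 - 33) + 828)/((-20 - 33)² + (9 - 5/8*(-40) - ⅛*(-40)²)) = ((-64 - 33) + 828)/((-53)² + (9 + 25 - ⅛*1600)) = (-97 + 828)/(2809 + (9 + 25 - 200)) = 731/(2809 - 166) = 731/2643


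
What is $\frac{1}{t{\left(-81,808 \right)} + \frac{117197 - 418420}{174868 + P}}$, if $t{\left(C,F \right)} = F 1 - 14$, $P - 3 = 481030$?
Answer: $\frac{655901}{520484171} \approx 0.0012602$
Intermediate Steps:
$P = 481033$ ($P = 3 + 481030 = 481033$)
$t{\left(C,F \right)} = -14 + F$ ($t{\left(C,F \right)} = F - 14 = -14 + F$)
$\frac{1}{t{\left(-81,808 \right)} + \frac{117197 - 418420}{174868 + P}} = \frac{1}{\left(-14 + 808\right) + \frac{117197 - 418420}{174868 + 481033}} = \frac{1}{794 - \frac{301223}{655901}} = \frac{1}{\frac{520484171}{655901}} = \frac{655901}{520484171}$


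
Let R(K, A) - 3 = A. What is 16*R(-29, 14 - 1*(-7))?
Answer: 384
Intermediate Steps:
R(K, A) = 3 + A
16*R(-29, 14 - 1*(-7)) = 16*(3 + (14 - 1*(-7))) = 16*(3 + (14 + 7)) = 16*(3 + 21) = 16*24 = 384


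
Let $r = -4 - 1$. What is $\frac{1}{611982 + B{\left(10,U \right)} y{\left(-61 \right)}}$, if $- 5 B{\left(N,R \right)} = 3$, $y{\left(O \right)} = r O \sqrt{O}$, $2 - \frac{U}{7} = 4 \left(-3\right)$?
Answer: $\frac{67998}{41613779017} + \frac{61 i \sqrt{61}}{124841337051} \approx 1.634 \cdot 10^{-6} + 3.8162 \cdot 10^{-9} i$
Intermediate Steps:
$r = -5$
$U = 98$ ($U = 14 - 7 \cdot 4 \left(-3\right) = 14 - -84 = 14 + 84 = 98$)
$y{\left(O \right)} = - 5 O^{\frac{3}{2}}$ ($y{\left(O \right)} = - 5 O \sqrt{O} = - 5 O^{\frac{3}{2}}$)
$B{\left(N,R \right)} = - \frac{3}{5}$ ($B{\left(N,R \right)} = \left(- \frac{1}{5}\right) 3 = - \frac{3}{5}$)
$\frac{1}{611982 + B{\left(10,U \right)} y{\left(-61 \right)}} = \frac{1}{611982 - \frac{3 \left(- 5 \left(-61\right)^{\frac{3}{2}}\right)}{5}} = \frac{1}{611982 - \frac{3 \left(- 5 \left(- 61 i \sqrt{61}\right)\right)}{5}} = \frac{1}{611982 - \frac{3 \cdot 305 i \sqrt{61}}{5}} = \frac{1}{611982 - 183 i \sqrt{61}}$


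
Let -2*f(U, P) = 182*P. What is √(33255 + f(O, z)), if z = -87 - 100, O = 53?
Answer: 4*√3142 ≈ 224.21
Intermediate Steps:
z = -187
f(U, P) = -91*P
√(33255 + f(O, z)) = √(33255 - 91*(-187)) = √(33255 + 17017) = √50272 = 4*√3142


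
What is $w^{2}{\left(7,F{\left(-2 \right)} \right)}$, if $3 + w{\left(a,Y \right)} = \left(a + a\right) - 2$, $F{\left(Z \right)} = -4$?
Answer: $81$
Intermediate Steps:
$w{\left(a,Y \right)} = -5 + 2 a$ ($w{\left(a,Y \right)} = -3 + \left(\left(a + a\right) - 2\right) = -3 + \left(2 a - 2\right) = -3 + \left(-2 + 2 a\right) = -5 + 2 a$)
$w^{2}{\left(7,F{\left(-2 \right)} \right)} = \left(-5 + 2 \cdot 7\right)^{2} = \left(-5 + 14\right)^{2} = 9^{2} = 81$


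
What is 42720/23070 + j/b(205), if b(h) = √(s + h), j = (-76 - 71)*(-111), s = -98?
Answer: 1424/769 + 16317*√107/107 ≈ 1579.3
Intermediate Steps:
j = 16317 (j = -147*(-111) = 16317)
b(h) = √(-98 + h)
42720/23070 + j/b(205) = 42720/23070 + 16317/(√(-98 + 205)) = 42720*(1/23070) + 16317/(√107) = 1424/769 + 16317*(√107/107) = 1424/769 + 16317*√107/107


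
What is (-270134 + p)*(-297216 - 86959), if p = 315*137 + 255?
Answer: 87101692700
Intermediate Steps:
p = 43410 (p = 43155 + 255 = 43410)
(-270134 + p)*(-297216 - 86959) = (-270134 + 43410)*(-297216 - 86959) = -226724*(-384175) = 87101692700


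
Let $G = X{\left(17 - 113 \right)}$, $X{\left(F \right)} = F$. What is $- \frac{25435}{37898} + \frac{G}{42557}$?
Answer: $- \frac{1086075503}{1612825186} \approx -0.6734$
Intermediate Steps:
$G = -96$ ($G = 17 - 113 = -96$)
$- \frac{25435}{37898} + \frac{G}{42557} = - \frac{25435}{37898} - \frac{96}{42557} = - \frac{1086075503}{1612825186}$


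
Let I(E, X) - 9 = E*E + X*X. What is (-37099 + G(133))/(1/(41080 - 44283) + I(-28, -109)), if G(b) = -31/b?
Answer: -15804236194/5399111193 ≈ -2.9272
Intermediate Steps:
I(E, X) = 9 + E² + X² (I(E, X) = 9 + (E*E + X*X) = 9 + (E² + X²) = 9 + E² + X²)
(-37099 + G(133))/(1/(41080 - 44283) + I(-28, -109)) = (-37099 - 31/133)/(1/(41080 - 44283) + (9 + (-28)² + (-109)²)) = (-37099 - 31*1/133)/(1/(-3203) + (9 + 784 + 11881)) = (-37099 - 31/133)/(-1/3203 + 12674) = -4934198/(133*40594821/3203) = -4934198/133*3203/40594821 = -15804236194/5399111193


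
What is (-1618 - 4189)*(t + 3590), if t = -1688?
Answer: -11044914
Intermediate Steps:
(-1618 - 4189)*(t + 3590) = (-1618 - 4189)*(-1688 + 3590) = -5807*1902 = -11044914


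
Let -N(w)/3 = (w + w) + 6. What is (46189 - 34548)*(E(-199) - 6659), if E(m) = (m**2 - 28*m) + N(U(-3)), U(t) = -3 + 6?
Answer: 447922398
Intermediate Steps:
U(t) = 3
N(w) = -18 - 6*w (N(w) = -3*((w + w) + 6) = -3*(2*w + 6) = -3*(6 + 2*w) = -18 - 6*w)
E(m) = -36 + m**2 - 28*m (E(m) = (m**2 - 28*m) + (-18 - 6*3) = (m**2 - 28*m) + (-18 - 18) = (m**2 - 28*m) - 36 = -36 + m**2 - 28*m)
(46189 - 34548)*(E(-199) - 6659) = (46189 - 34548)*((-36 + (-199)**2 - 28*(-199)) - 6659) = 11641*((-36 + 39601 + 5572) - 6659) = 11641*(45137 - 6659) = 11641*38478 = 447922398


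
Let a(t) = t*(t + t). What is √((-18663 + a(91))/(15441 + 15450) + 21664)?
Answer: √20672891175993/30891 ≈ 147.19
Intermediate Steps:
a(t) = 2*t² (a(t) = t*(2*t) = 2*t²)
√((-18663 + a(91))/(15441 + 15450) + 21664) = √((-18663 + 2*91²)/(15441 + 15450) + 21664) = √((-18663 + 2*8281)/30891 + 21664) = √((-18663 + 16562)*(1/30891) + 21664) = √(-2101*1/30891 + 21664) = √(-2101/30891 + 21664) = √(669220523/30891) = √20672891175993/30891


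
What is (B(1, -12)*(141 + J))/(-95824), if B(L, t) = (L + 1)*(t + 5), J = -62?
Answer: 553/47912 ≈ 0.011542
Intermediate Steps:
B(L, t) = (1 + L)*(5 + t)
(B(1, -12)*(141 + J))/(-95824) = ((5 - 12 + 5*1 + 1*(-12))*(141 - 62))/(-95824) = ((5 - 12 + 5 - 12)*79)*(-1/95824) = -14*79*(-1/95824) = -1106*(-1/95824) = 553/47912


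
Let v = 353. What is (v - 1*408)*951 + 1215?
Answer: -51090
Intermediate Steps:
(v - 1*408)*951 + 1215 = (353 - 1*408)*951 + 1215 = (353 - 408)*951 + 1215 = -55*951 + 1215 = -52305 + 1215 = -51090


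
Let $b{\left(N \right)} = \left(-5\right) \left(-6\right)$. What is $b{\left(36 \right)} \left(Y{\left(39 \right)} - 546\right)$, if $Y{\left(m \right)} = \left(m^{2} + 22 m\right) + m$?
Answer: $56160$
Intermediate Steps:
$Y{\left(m \right)} = m^{2} + 23 m$
$b{\left(N \right)} = 30$
$b{\left(36 \right)} \left(Y{\left(39 \right)} - 546\right) = 30 \left(39 \left(23 + 39\right) - 546\right) = 30 \left(39 \cdot 62 - 546\right) = 30 \left(2418 - 546\right) = 30 \cdot 1872 = 56160$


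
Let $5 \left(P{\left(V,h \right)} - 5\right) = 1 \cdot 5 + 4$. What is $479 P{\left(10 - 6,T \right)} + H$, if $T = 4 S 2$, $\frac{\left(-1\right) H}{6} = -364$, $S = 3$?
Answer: $\frac{27206}{5} \approx 5441.2$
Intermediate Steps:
$H = 2184$ ($H = \left(-6\right) \left(-364\right) = 2184$)
$T = 24$ ($T = 4 \cdot 3 \cdot 2 = 12 \cdot 2 = 24$)
$P{\left(V,h \right)} = \frac{34}{5}$ ($P{\left(V,h \right)} = 5 + \frac{1 \cdot 5 + 4}{5} = 5 + \frac{5 + 4}{5} = 5 + \frac{1}{5} \cdot 9 = 5 + \frac{9}{5} = \frac{34}{5}$)
$479 P{\left(10 - 6,T \right)} + H = 479 \cdot \frac{34}{5} + 2184 = \frac{16286}{5} + 2184 = \frac{27206}{5}$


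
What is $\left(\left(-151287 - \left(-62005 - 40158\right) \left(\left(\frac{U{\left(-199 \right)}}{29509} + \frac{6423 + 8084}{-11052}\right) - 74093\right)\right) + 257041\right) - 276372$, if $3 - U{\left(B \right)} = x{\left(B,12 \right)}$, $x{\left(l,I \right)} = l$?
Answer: $- \frac{2468787035109059753}{326133468} \approx -7.5699 \cdot 10^{9}$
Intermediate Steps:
$U{\left(B \right)} = 3 - B$
$\left(\left(-151287 - \left(-62005 - 40158\right) \left(\left(\frac{U{\left(-199 \right)}}{29509} + \frac{6423 + 8084}{-11052}\right) - 74093\right)\right) + 257041\right) - 276372 = \left(\left(-151287 - \left(-62005 - 40158\right) \left(\left(\frac{3 - -199}{29509} + \frac{6423 + 8084}{-11052}\right) - 74093\right)\right) + 257041\right) - 276372 = \left(\left(-151287 - - 102163 \left(\left(\left(3 + 199\right) \frac{1}{29509} + 14507 \left(- \frac{1}{11052}\right)\right) - 74093\right)\right) + 257041\right) - 276372 = \left(\left(-151287 - - 102163 \left(\left(202 \cdot \frac{1}{29509} - \frac{14507}{11052}\right) - 74093\right)\right) + 257041\right) - 276372 = \left(\left(-151287 - - 102163 \left(\left(\frac{202}{29509} - \frac{14507}{11052}\right) - 74093\right)\right) + 257041\right) - 276372 = \left(\left(-151287 - - 102163 \left(- \frac{425854559}{326133468} - 74093\right)\right) + 257041\right) - 276372 = \left(\left(-151287 - \left(-102163\right) \left(- \frac{24164632899083}{326133468}\right)\right) + 257041\right) - 276372 = \left(\left(-151287 - \frac{2468731390869016529}{326133468}\right) + 257041\right) - 276372 = \left(- \frac{2468780730622989845}{326133468} + 257041\right) - 276372 = - \frac{2468696900950241657}{326133468} - 276372 = - \frac{2468787035109059753}{326133468}$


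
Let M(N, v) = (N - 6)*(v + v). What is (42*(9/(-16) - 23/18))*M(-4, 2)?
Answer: 9275/3 ≈ 3091.7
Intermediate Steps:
M(N, v) = 2*v*(-6 + N) (M(N, v) = (-6 + N)*(2*v) = 2*v*(-6 + N))
(42*(9/(-16) - 23/18))*M(-4, 2) = (42*(9/(-16) - 23/18))*(2*2*(-6 - 4)) = (42*(9*(-1/16) - 23*1/18))*(2*2*(-10)) = (42*(-9/16 - 23/18))*(-40) = (42*(-265/144))*(-40) = -1855/24*(-40) = 9275/3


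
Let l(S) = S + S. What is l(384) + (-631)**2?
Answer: 398929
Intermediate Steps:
l(S) = 2*S
l(384) + (-631)**2 = 2*384 + (-631)**2 = 768 + 398161 = 398929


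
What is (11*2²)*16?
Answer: 704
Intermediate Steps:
(11*2²)*16 = (11*4)*16 = 44*16 = 704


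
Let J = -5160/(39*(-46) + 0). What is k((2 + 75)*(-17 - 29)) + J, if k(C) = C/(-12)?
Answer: 534689/1794 ≈ 298.04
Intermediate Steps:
k(C) = -C/12 (k(C) = C*(-1/12) = -C/12)
J = 860/299 (J = -5160/(-1794 + 0) = -5160/(-1794) = -5160*(-1/1794) = 860/299 ≈ 2.8763)
k((2 + 75)*(-17 - 29)) + J = -(2 + 75)*(-17 - 29)/12 + 860/299 = -77*(-46)/12 + 860/299 = -1/12*(-3542) + 860/299 = 1771/6 + 860/299 = 534689/1794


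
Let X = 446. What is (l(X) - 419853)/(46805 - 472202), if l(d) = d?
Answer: 419407/425397 ≈ 0.98592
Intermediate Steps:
(l(X) - 419853)/(46805 - 472202) = (446 - 419853)/(46805 - 472202) = -419407/(-425397) = -419407*(-1/425397) = 419407/425397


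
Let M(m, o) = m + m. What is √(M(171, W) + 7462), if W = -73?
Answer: 2*√1951 ≈ 88.340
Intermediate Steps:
M(m, o) = 2*m
√(M(171, W) + 7462) = √(2*171 + 7462) = √(342 + 7462) = √7804 = 2*√1951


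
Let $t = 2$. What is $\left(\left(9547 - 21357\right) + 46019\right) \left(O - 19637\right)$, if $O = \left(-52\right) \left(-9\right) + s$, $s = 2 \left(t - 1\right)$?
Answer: $-655683903$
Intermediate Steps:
$s = 2$ ($s = 2 \left(2 - 1\right) = 2 \cdot 1 = 2$)
$O = 470$ ($O = \left(-52\right) \left(-9\right) + 2 = 468 + 2 = 470$)
$\left(\left(9547 - 21357\right) + 46019\right) \left(O - 19637\right) = \left(\left(9547 - 21357\right) + 46019\right) \left(470 - 19637\right) = \left(\left(9547 - 21357\right) + 46019\right) \left(-19167\right) = \left(-11810 + 46019\right) \left(-19167\right) = 34209 \left(-19167\right) = -655683903$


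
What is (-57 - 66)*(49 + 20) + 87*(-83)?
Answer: -15708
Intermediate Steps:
(-57 - 66)*(49 + 20) + 87*(-83) = -123*69 - 7221 = -8487 - 7221 = -15708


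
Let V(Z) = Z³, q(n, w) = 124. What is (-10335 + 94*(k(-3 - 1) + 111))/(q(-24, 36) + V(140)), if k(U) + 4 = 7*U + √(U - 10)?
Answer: -2909/2744124 + 47*I*√14/1372062 ≈ -0.0010601 + 0.00012817*I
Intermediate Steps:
k(U) = -4 + √(-10 + U) + 7*U (k(U) = -4 + (7*U + √(U - 10)) = -4 + (7*U + √(-10 + U)) = -4 + (√(-10 + U) + 7*U) = -4 + √(-10 + U) + 7*U)
(-10335 + 94*(k(-3 - 1) + 111))/(q(-24, 36) + V(140)) = (-10335 + 94*((-4 + √(-10 + (-3 - 1)) + 7*(-3 - 1)) + 111))/(124 + 140³) = (-10335 + 94*((-4 + √(-10 - 4) + 7*(-4)) + 111))/(124 + 2744000) = (-10335 + 94*((-4 + √(-14) - 28) + 111))/2744124 = (-10335 + 94*((-4 + I*√14 - 28) + 111))*(1/2744124) = (-10335 + 94*((-32 + I*√14) + 111))*(1/2744124) = (-10335 + 94*(79 + I*√14))*(1/2744124) = (-10335 + (7426 + 94*I*√14))*(1/2744124) = (-2909 + 94*I*√14)*(1/2744124) = -2909/2744124 + 47*I*√14/1372062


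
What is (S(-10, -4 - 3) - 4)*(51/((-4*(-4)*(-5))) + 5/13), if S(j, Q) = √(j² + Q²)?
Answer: 263/260 - 263*√149/1040 ≈ -2.0753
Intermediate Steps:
S(j, Q) = √(Q² + j²)
(S(-10, -4 - 3) - 4)*(51/((-4*(-4)*(-5))) + 5/13) = (√((-4 - 3)² + (-10)²) - 4)*(51/((-4*(-4)*(-5))) + 5/13) = (√((-7)² + 100) - 4)*(51/((16*(-5))) + 5*(1/13)) = (√(49 + 100) - 4)*(51/(-80) + 5/13) = (√149 - 4)*(51*(-1/80) + 5/13) = (-4 + √149)*(-51/80 + 5/13) = (-4 + √149)*(-263/1040) = 263/260 - 263*√149/1040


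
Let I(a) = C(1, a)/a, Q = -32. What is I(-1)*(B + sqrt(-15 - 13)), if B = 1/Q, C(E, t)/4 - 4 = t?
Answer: 3/8 - 24*I*sqrt(7) ≈ 0.375 - 63.498*I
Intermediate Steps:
C(E, t) = 16 + 4*t
B = -1/32 (B = 1/(-32) = -1/32 ≈ -0.031250)
I(a) = (16 + 4*a)/a
I(-1)*(B + sqrt(-15 - 13)) = (4 + 16/(-1))*(-1/32 + sqrt(-15 - 13)) = (4 + 16*(-1))*(-1/32 + sqrt(-28)) = (4 - 16)*(-1/32 + 2*I*sqrt(7)) = -12*(-1/32 + 2*I*sqrt(7)) = 3/8 - 24*I*sqrt(7)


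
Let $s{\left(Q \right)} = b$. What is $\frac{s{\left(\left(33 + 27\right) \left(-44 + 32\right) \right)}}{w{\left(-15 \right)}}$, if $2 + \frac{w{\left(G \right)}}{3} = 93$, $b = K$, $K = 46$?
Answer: $\frac{46}{273} \approx 0.1685$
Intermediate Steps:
$b = 46$
$s{\left(Q \right)} = 46$
$w{\left(G \right)} = 273$ ($w{\left(G \right)} = -6 + 3 \cdot 93 = -6 + 279 = 273$)
$\frac{s{\left(\left(33 + 27\right) \left(-44 + 32\right) \right)}}{w{\left(-15 \right)}} = \frac{46}{273}$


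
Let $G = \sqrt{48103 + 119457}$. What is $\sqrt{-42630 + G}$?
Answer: $\sqrt{-42630 + 2 \sqrt{41890}} \approx 205.48 i$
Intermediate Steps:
$G = 2 \sqrt{41890}$ ($G = \sqrt{167560} = 2 \sqrt{41890} \approx 409.34$)
$\sqrt{-42630 + G} = \sqrt{-42630 + 2 \sqrt{41890}}$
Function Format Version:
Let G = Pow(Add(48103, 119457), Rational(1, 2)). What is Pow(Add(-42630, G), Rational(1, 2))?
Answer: Pow(Add(-42630, Mul(2, Pow(41890, Rational(1, 2)))), Rational(1, 2)) ≈ Mul(205.48, I)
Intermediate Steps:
G = Mul(2, Pow(41890, Rational(1, 2))) (G = Pow(167560, Rational(1, 2)) = Mul(2, Pow(41890, Rational(1, 2))) ≈ 409.34)
Pow(Add(-42630, G), Rational(1, 2)) = Pow(Add(-42630, Mul(2, Pow(41890, Rational(1, 2)))), Rational(1, 2))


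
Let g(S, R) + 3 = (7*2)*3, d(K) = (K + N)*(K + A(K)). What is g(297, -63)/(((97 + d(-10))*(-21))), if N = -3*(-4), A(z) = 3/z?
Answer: -65/2674 ≈ -0.024308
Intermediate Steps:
N = 12
d(K) = (12 + K)*(K + 3/K) (d(K) = (K + 12)*(K + 3/K) = (12 + K)*(K + 3/K))
g(S, R) = 39 (g(S, R) = -3 + (7*2)*3 = -3 + 14*3 = -3 + 42 = 39)
g(297, -63)/(((97 + d(-10))*(-21))) = 39/(((97 + (3 + (-10)**2 + 12*(-10) + 36/(-10)))*(-21))) = 39/(((97 + (3 + 100 - 120 + 36*(-1/10)))*(-21))) = 39/(((97 + (3 + 100 - 120 - 18/5))*(-21))) = 39/(((97 - 103/5)*(-21))) = 39/(((382/5)*(-21))) = 39/(-8022/5) = 39*(-5/8022) = -65/2674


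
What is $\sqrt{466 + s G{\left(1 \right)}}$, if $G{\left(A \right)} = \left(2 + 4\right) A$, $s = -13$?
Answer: $2 \sqrt{97} \approx 19.698$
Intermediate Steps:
$G{\left(A \right)} = 6 A$
$\sqrt{466 + s G{\left(1 \right)}} = \sqrt{466 - 13 \cdot 6 \cdot 1} = \sqrt{466 - 78} = \sqrt{388} = 2 \sqrt{97}$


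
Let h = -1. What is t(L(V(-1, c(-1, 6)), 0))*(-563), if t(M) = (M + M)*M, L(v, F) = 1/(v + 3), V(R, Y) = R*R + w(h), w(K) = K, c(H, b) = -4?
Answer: -1126/9 ≈ -125.11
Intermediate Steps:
V(R, Y) = -1 + R² (V(R, Y) = R*R - 1 = R² - 1 = -1 + R²)
L(v, F) = 1/(3 + v)
t(M) = 2*M² (t(M) = (2*M)*M = 2*M²)
t(L(V(-1, c(-1, 6)), 0))*(-563) = (2*(1/(3 + (-1 + (-1)²)))²)*(-563) = (2*(1/(3 + (-1 + 1)))²)*(-563) = (2*(1/(3 + 0))²)*(-563) = (2*(1/3)²)*(-563) = (2*(⅓)²)*(-563) = (2*(⅑))*(-563) = (2/9)*(-563) = -1126/9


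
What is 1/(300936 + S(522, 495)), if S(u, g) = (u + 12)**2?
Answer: 1/586092 ≈ 1.7062e-6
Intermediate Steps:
S(u, g) = (12 + u)**2
1/(300936 + S(522, 495)) = 1/(300936 + (12 + 522)**2) = 1/(300936 + 534**2) = 1/(300936 + 285156) = 1/586092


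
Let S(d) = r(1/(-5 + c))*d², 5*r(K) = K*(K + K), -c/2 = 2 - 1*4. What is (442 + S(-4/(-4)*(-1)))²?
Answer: 4892944/25 ≈ 1.9572e+5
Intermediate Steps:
c = 4 (c = -2*(2 - 1*4) = -2*(2 - 4) = -2*(-2) = 4)
r(K) = 2*K²/5 (r(K) = (K*(K + K))/5 = (K*(2*K))/5 = (2*K²)/5 = 2*K²/5)
S(d) = 2*d²/5 (S(d) = (2*(1/(-5 + 4))²/5)*d² = (2*(1/(-1))²/5)*d² = ((⅖)*(-1)²)*d² = ((⅖)*1)*d² = 2*d²/5)
(442 + S(-4/(-4)*(-1)))² = (442 + 2*(-4/(-4)*(-1))²/5)² = (442 + 2*(-4*(-¼)*(-1))²/5)² = (442 + 2*(1*(-1))²/5)² = (442 + (⅖)*(-1)²)² = (442 + (⅖)*1)² = (442 + ⅖)² = (2212/5)² = 4892944/25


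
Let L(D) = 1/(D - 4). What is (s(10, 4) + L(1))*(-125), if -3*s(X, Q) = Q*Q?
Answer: 2125/3 ≈ 708.33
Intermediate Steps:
s(X, Q) = -Q**2/3 (s(X, Q) = -Q*Q/3 = -Q**2/3)
L(D) = 1/(-4 + D)
(s(10, 4) + L(1))*(-125) = (-1/3*4**2 + 1/(-4 + 1))*(-125) = (-1/3*16 + 1/(-3))*(-125) = (-16/3 - 1/3)*(-125) = -17/3*(-125) = 2125/3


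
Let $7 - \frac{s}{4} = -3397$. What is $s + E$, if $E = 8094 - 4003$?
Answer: $17707$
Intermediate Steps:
$s = 13616$ ($s = 28 - -13588 = 28 + 13588 = 13616$)
$E = 4091$
$s + E = 13616 + 4091 = 17707$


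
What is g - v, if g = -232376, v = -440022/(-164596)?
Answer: -19124300059/82298 ≈ -2.3238e+5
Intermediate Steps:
v = 220011/82298 (v = -440022*(-1/164596) = 220011/82298 ≈ 2.6733)
g - v = -232376 - 1*220011/82298 = -232376 - 220011/82298 = -19124300059/82298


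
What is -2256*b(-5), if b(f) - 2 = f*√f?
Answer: -4512 + 11280*I*√5 ≈ -4512.0 + 25223.0*I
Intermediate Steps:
b(f) = 2 + f^(3/2) (b(f) = 2 + f*√f = 2 + f^(3/2))
-2256*b(-5) = -2256*(2 + (-5)^(3/2)) = -2256*(2 - 5*I*√5) = -4512 + 11280*I*√5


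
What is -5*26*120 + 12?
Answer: -15588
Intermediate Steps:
-5*26*120 + 12 = -130*120 + 12 = -15600 + 12 = -15588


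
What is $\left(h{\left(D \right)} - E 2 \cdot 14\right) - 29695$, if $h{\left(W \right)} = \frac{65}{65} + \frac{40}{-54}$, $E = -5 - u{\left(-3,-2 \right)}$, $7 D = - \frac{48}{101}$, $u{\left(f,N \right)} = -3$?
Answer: $- \frac{800246}{27} \approx -29639.0$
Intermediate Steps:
$D = - \frac{48}{707}$ ($D = \frac{\left(-48\right) \frac{1}{101}}{7} = \frac{1}{7} \left(- \frac{48}{101}\right) = - \frac{48}{707} \approx -0.067893$)
$E = -2$ ($E = -5 - -3 = -5 + 3 = -2$)
$h{\left(W \right)} = \frac{7}{27}$ ($h{\left(W \right)} = 65 \cdot \frac{1}{65} + 40 \left(- \frac{1}{54}\right) = 1 - \frac{20}{27} = \frac{7}{27}$)
$\left(h{\left(D \right)} - E 2 \cdot 14\right) - 29695 = \left(\frac{7}{27} - \left(-2\right) 2 \cdot 14\right) - 29695 = \left(\frac{7}{27} - \left(-4\right) 14\right) - 29695 = \left(\frac{7}{27} - -56\right) - 29695 = \left(\frac{7}{27} + 56\right) - 29695 = \frac{1519}{27} - 29695 = - \frac{800246}{27}$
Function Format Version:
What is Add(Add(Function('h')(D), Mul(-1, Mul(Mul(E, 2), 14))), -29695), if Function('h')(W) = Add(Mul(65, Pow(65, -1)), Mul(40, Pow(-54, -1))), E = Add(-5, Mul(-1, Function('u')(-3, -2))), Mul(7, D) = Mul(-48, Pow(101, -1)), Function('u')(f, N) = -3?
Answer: Rational(-800246, 27) ≈ -29639.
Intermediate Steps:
D = Rational(-48, 707) (D = Mul(Rational(1, 7), Mul(-48, Pow(101, -1))) = Mul(Rational(1, 7), Mul(-48, Rational(1, 101))) = Mul(Rational(1, 7), Rational(-48, 101)) = Rational(-48, 707) ≈ -0.067893)
E = -2 (E = Add(-5, Mul(-1, -3)) = Add(-5, 3) = -2)
Function('h')(W) = Rational(7, 27) (Function('h')(W) = Add(Mul(65, Rational(1, 65)), Mul(40, Rational(-1, 54))) = Add(1, Rational(-20, 27)) = Rational(7, 27))
Add(Add(Function('h')(D), Mul(-1, Mul(Mul(E, 2), 14))), -29695) = Add(Add(Rational(7, 27), Mul(-1, Mul(Mul(-2, 2), 14))), -29695) = Add(Add(Rational(7, 27), Mul(-1, Mul(-4, 14))), -29695) = Add(Add(Rational(7, 27), Mul(-1, -56)), -29695) = Add(Add(Rational(7, 27), 56), -29695) = Add(Rational(1519, 27), -29695) = Rational(-800246, 27)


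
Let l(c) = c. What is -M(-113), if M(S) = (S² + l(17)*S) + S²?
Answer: -23617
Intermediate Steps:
M(S) = 2*S² + 17*S (M(S) = (S² + 17*S) + S² = 2*S² + 17*S)
-M(-113) = -(-113)*(17 + 2*(-113)) = -(-113)*(17 - 226) = -(-113)*(-209) = -1*23617 = -23617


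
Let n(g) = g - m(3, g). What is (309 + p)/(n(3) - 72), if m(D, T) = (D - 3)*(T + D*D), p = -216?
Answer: -31/23 ≈ -1.3478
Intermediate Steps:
m(D, T) = (-3 + D)*(T + D**2)
n(g) = g (n(g) = g - (3**3 - 3*g - 3*3**2 + 3*g) = g - (27 - 3*g - 3*9 + 3*g) = g - (27 - 3*g - 27 + 3*g) = g - 1*0 = g + 0 = g)
(309 + p)/(n(3) - 72) = (309 - 216)/(3 - 72) = 93/(-69) = 93*(-1/69) = -31/23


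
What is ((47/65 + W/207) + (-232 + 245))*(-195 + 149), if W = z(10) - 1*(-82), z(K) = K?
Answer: -381248/585 ≈ -651.71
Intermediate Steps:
W = 92 (W = 10 - 1*(-82) = 10 + 82 = 92)
((47/65 + W/207) + (-232 + 245))*(-195 + 149) = ((47/65 + 92/207) + (-232 + 245))*(-195 + 149) = ((47*(1/65) + 92*(1/207)) + 13)*(-46) = ((47/65 + 4/9) + 13)*(-46) = (683/585 + 13)*(-46) = (8288/585)*(-46) = -381248/585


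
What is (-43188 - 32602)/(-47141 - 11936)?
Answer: 75790/59077 ≈ 1.2829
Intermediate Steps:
(-43188 - 32602)/(-47141 - 11936) = -75790/(-59077) = -75790*(-1/59077) = 75790/59077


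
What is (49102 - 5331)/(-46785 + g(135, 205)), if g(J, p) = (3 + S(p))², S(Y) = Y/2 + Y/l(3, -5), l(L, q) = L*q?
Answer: -225108/197237 ≈ -1.1413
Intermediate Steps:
S(Y) = 13*Y/30 (S(Y) = Y/2 + Y/((3*(-5))) = Y*(½) + Y/(-15) = Y/2 + Y*(-1/15) = Y/2 - Y/15 = 13*Y/30)
g(J, p) = (3 + 13*p/30)²
(49102 - 5331)/(-46785 + g(135, 205)) = (49102 - 5331)/(-46785 + (90 + 13*205)²/900) = 43771/(-46785 + (90 + 2665)²/900) = 43771/(-46785 + (1/900)*2755²) = 43771/(-46785 + (1/900)*7590025) = 43771/(-46785 + 303601/36) = 43771/(-1380659/36) = 43771*(-36/1380659) = -225108/197237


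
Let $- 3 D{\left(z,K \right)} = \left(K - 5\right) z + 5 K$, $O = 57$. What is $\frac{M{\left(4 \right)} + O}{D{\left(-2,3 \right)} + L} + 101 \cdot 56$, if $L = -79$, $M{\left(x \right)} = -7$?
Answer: $\frac{723893}{128} \approx 5655.4$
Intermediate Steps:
$D{\left(z,K \right)} = - \frac{5 K}{3} - \frac{z \left(-5 + K\right)}{3}$ ($D{\left(z,K \right)} = - \frac{\left(K - 5\right) z + 5 K}{3} = - \frac{\left(-5 + K\right) z + 5 K}{3} = - \frac{z \left(-5 + K\right) + 5 K}{3} = - \frac{5 K + z \left(-5 + K\right)}{3} = - \frac{5 K}{3} - \frac{z \left(-5 + K\right)}{3}$)
$\frac{M{\left(4 \right)} + O}{D{\left(-2,3 \right)} + L} + 101 \cdot 56 = \frac{-7 + 57}{\left(\left(- \frac{5}{3}\right) 3 + \frac{5}{3} \left(-2\right) - 1 \left(-2\right)\right) - 79} + 101 \cdot 56 = \frac{50}{\left(-5 - \frac{10}{3} + 2\right) - 79} + 5656 = \frac{50}{- \frac{19}{3} - 79} + 5656 = \frac{50}{- \frac{256}{3}} + 5656 = 50 \left(- \frac{3}{256}\right) + 5656 = - \frac{75}{128} + 5656 = \frac{723893}{128}$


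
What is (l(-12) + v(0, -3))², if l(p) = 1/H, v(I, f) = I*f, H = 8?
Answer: 1/64 ≈ 0.015625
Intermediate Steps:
l(p) = ⅛ (l(p) = 1/8 = ⅛)
(l(-12) + v(0, -3))² = (⅛ + 0*(-3))² = (⅛ + 0)² = (⅛)² = 1/64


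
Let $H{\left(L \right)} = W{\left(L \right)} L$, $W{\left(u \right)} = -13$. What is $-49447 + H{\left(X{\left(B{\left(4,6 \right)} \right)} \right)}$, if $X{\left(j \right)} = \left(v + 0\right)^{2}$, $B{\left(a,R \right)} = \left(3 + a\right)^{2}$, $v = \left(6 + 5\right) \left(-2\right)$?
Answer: $-55739$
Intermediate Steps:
$v = -22$ ($v = 11 \left(-2\right) = -22$)
$X{\left(j \right)} = 484$ ($X{\left(j \right)} = \left(-22 + 0\right)^{2} = \left(-22\right)^{2} = 484$)
$H{\left(L \right)} = - 13 L$
$-49447 + H{\left(X{\left(B{\left(4,6 \right)} \right)} \right)} = -49447 - 6292 = -55739$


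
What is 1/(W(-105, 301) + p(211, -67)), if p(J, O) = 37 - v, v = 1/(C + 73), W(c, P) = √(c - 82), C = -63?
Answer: 3690/154861 - 100*I*√187/154861 ≈ 0.023828 - 0.0088304*I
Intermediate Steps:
W(c, P) = √(-82 + c)
v = ⅒ (v = 1/(-63 + 73) = 1/10 = ⅒ ≈ 0.10000)
p(J, O) = 369/10 (p(J, O) = 37 - 1*⅒ = 37 - ⅒ = 369/10)
1/(W(-105, 301) + p(211, -67)) = 1/(√(-82 - 105) + 369/10) = 1/(√(-187) + 369/10) = 1/(I*√187 + 369/10) = 1/(369/10 + I*√187)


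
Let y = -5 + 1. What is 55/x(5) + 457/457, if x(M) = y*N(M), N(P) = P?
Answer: -7/4 ≈ -1.7500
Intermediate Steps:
y = -4
x(M) = -4*M
55/x(5) + 457/457 = 55/((-4*5)) + 457/457 = 55/(-20) + 457*(1/457) = 55*(-1/20) + 1 = -11/4 + 1 = -7/4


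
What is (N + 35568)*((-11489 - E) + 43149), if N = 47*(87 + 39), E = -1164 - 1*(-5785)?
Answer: 1121848110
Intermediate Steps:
E = 4621 (E = -1164 + 5785 = 4621)
N = 5922 (N = 47*126 = 5922)
(N + 35568)*((-11489 - E) + 43149) = (5922 + 35568)*((-11489 - 1*4621) + 43149) = 41490*((-11489 - 4621) + 43149) = 41490*(-16110 + 43149) = 41490*27039 = 1121848110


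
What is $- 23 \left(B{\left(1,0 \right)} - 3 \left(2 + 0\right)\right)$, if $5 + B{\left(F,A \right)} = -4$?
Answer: $345$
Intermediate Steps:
$B{\left(F,A \right)} = -9$ ($B{\left(F,A \right)} = -5 - 4 = -9$)
$- 23 \left(B{\left(1,0 \right)} - 3 \left(2 + 0\right)\right) = - 23 \left(-9 - 3 \left(2 + 0\right)\right) = - 23 \left(-9 - 6\right) = - 23 \left(-15\right) = \left(-1\right) \left(-345\right) = 345$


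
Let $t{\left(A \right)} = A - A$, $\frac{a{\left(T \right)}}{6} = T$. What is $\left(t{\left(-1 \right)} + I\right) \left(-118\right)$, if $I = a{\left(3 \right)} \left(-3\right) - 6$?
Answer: $7080$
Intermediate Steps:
$a{\left(T \right)} = 6 T$
$t{\left(A \right)} = 0$
$I = -60$ ($I = 6 \cdot 3 \left(-3\right) - 6 = 18 \left(-3\right) - 6 = -54 - 6 = -60$)
$\left(t{\left(-1 \right)} + I\right) \left(-118\right) = \left(0 - 60\right) \left(-118\right) = \left(-60\right) \left(-118\right) = 7080$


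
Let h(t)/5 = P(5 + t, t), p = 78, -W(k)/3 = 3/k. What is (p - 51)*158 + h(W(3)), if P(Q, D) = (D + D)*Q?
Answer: 4206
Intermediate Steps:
W(k) = -9/k
P(Q, D) = 2*D*Q (P(Q, D) = (2*D)*Q = 2*D*Q)
h(t) = 10*t*(5 + t) (h(t) = 5*(2*t*(5 + t)) = 10*t*(5 + t))
(p - 51)*158 + h(W(3)) = (78 - 51)*158 + 10*(-9/3)*(5 - 9/3) = 27*158 + 10*(-9*1/3)*(5 - 9*1/3) = 4266 + 10*(-3)*(5 - 3) = 4266 + 10*(-3)*2 = 4266 - 60 = 4206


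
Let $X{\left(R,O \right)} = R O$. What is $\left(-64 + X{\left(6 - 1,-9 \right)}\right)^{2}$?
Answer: $11881$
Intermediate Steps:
$X{\left(R,O \right)} = O R$
$\left(-64 + X{\left(6 - 1,-9 \right)}\right)^{2} = \left(-64 - 9 \left(6 - 1\right)\right)^{2} = \left(-64 - 45\right)^{2} = \left(-109\right)^{2} = 11881$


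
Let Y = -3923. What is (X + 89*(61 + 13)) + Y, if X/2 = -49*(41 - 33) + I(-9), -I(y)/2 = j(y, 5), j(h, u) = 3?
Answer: 1867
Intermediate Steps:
I(y) = -6 (I(y) = -2*3 = -6)
X = -796 (X = 2*(-49*(41 - 33) - 6) = 2*(-49*8 - 6) = 2*(-392 - 6) = 2*(-398) = -796)
(X + 89*(61 + 13)) + Y = (-796 + 89*(61 + 13)) - 3923 = (-796 + 89*74) - 3923 = (-796 + 6586) - 3923 = 5790 - 3923 = 1867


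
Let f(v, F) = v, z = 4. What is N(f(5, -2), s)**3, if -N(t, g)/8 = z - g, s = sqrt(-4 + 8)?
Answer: -4096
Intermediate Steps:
s = 2 (s = sqrt(4) = 2)
N(t, g) = -32 + 8*g (N(t, g) = -8*(4 - g) = -32 + 8*g)
N(f(5, -2), s)**3 = (-32 + 8*2)**3 = (-32 + 16)**3 = (-16)**3 = -4096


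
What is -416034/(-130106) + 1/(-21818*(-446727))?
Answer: 2027477148477715/634051404143358 ≈ 3.1977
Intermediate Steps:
-416034/(-130106) + 1/(-21818*(-446727)) = -416034*(-1/130106) - 1/21818*(-1/446727) = 208017/65053 + 1/9746689686 = 2027477148477715/634051404143358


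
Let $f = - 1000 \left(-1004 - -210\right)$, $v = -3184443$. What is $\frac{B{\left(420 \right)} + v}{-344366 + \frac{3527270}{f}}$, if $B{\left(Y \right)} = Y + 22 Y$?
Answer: $\frac{252077770200}{27342307673} \approx 9.2193$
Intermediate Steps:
$B{\left(Y \right)} = 23 Y$
$f = 794000$ ($f = - 1000 \left(-1004 + 210\right) = \left(-1000\right) \left(-794\right) = 794000$)
$\frac{B{\left(420 \right)} + v}{-344366 + \frac{3527270}{f}} = \frac{23 \cdot 420 - 3184443}{-344366 + \frac{3527270}{794000}} = \frac{9660 - 3184443}{-344366 + 3527270 \cdot \frac{1}{794000}} = - \frac{3174783}{-344366 + \frac{352727}{79400}} = - \frac{3174783}{- \frac{27342307673}{79400}} = \left(-3174783\right) \left(- \frac{79400}{27342307673}\right) = \frac{252077770200}{27342307673}$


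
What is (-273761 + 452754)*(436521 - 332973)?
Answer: 18534367164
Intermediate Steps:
(-273761 + 452754)*(436521 - 332973) = 178993*103548 = 18534367164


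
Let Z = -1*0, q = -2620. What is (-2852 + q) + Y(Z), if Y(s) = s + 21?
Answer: -5451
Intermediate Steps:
Z = 0
Y(s) = 21 + s
(-2852 + q) + Y(Z) = (-2852 - 2620) + (21 + 0) = -5472 + 21 = -5451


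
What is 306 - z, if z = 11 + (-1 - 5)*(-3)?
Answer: 277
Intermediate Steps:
z = 29 (z = 11 - 6*(-3) = 11 + 18 = 29)
306 - z = 306 - 1*29 = 306 - 29 = 277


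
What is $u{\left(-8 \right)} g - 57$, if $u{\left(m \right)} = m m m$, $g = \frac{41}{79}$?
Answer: $- \frac{25495}{79} \approx -322.72$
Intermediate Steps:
$g = \frac{41}{79}$ ($g = 41 \cdot \frac{1}{79} = \frac{41}{79} \approx 0.51899$)
$u{\left(m \right)} = m^{3}$ ($u{\left(m \right)} = m^{2} m = m^{3}$)
$u{\left(-8 \right)} g - 57 = \left(-8\right)^{3} \cdot \frac{41}{79} - 57 = \left(-512\right) \frac{41}{79} - 57 = - \frac{20992}{79} - 57 = - \frac{25495}{79}$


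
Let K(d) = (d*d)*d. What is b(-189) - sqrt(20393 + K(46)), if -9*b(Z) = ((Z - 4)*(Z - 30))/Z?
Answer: 14089/567 - 3*sqrt(13081) ≈ -318.27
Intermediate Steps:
K(d) = d**3 (K(d) = d**2*d = d**3)
b(Z) = -(-30 + Z)*(-4 + Z)/(9*Z) (b(Z) = -(Z - 4)*(Z - 30)/(9*Z) = -(-4 + Z)*(-30 + Z)/(9*Z) = -(-30 + Z)*(-4 + Z)/(9*Z))
b(-189) - sqrt(20393 + K(46)) = (1/9)*(-120 - 1*(-189)*(-34 - 189))/(-189) - sqrt(20393 + 46**3) = (1/9)*(-1/189)*(-120 - 1*(-189)*(-223)) - sqrt(20393 + 97336) = (1/9)*(-1/189)*(-120 - 42147) - sqrt(117729) = (1/9)*(-1/189)*(-42267) - 3*sqrt(13081) = 14089/567 - 3*sqrt(13081)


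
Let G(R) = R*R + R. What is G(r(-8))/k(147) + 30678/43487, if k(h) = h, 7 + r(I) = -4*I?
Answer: 32776216/6392589 ≈ 5.1272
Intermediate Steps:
r(I) = -7 - 4*I
G(R) = R + R² (G(R) = R² + R = R + R²)
G(r(-8))/k(147) + 30678/43487 = ((-7 - 4*(-8))*(1 + (-7 - 4*(-8))))/147 + 30678/43487 = ((-7 + 32)*(1 + (-7 + 32)))*(1/147) + 30678*(1/43487) = (25*(1 + 25))*(1/147) + 30678/43487 = (25*26)*(1/147) + 30678/43487 = 650*(1/147) + 30678/43487 = 650/147 + 30678/43487 = 32776216/6392589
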